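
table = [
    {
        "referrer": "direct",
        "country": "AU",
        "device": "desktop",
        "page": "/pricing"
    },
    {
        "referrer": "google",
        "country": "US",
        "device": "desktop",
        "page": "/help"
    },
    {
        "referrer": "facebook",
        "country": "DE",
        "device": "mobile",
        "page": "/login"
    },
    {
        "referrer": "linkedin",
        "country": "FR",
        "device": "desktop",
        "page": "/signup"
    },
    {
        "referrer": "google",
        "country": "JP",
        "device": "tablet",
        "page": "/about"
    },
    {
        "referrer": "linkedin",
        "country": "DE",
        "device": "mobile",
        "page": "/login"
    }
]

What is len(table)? 6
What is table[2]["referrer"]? "facebook"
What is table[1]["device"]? "desktop"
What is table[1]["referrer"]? "google"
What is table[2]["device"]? "mobile"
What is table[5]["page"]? "/login"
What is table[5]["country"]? "DE"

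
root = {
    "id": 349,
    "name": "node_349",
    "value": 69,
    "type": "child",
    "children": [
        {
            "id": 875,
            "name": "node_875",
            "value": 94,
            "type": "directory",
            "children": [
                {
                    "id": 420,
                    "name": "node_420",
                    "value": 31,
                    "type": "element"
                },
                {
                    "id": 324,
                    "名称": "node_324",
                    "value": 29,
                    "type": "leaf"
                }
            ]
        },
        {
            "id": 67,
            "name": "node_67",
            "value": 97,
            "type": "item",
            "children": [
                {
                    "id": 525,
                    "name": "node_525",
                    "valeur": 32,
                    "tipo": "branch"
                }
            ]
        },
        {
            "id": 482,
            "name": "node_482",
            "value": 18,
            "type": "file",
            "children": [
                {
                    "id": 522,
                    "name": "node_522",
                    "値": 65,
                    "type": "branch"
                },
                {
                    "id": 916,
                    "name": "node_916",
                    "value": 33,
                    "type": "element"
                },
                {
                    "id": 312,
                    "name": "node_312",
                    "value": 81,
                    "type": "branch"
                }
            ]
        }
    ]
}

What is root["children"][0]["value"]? 94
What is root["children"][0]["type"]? "directory"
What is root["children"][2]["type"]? "file"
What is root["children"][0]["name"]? "node_875"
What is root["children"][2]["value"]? 18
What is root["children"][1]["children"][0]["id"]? 525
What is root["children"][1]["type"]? "item"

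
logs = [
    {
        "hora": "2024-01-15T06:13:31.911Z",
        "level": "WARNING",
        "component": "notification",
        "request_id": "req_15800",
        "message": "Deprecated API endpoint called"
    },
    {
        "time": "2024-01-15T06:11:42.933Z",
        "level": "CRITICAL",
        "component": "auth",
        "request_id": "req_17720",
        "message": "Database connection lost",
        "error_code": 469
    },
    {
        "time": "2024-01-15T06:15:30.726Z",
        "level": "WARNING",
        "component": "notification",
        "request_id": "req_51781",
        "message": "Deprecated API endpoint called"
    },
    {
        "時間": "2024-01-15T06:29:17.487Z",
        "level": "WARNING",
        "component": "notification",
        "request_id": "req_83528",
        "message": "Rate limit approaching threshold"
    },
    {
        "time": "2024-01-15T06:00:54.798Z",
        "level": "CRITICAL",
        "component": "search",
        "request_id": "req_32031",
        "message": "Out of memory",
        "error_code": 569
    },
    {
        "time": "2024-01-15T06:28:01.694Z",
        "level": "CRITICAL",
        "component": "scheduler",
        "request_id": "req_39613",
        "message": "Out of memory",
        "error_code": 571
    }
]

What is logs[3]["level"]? "WARNING"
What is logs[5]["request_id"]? "req_39613"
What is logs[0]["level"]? "WARNING"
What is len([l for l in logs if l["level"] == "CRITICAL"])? 3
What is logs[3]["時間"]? "2024-01-15T06:29:17.487Z"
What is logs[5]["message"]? "Out of memory"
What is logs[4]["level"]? "CRITICAL"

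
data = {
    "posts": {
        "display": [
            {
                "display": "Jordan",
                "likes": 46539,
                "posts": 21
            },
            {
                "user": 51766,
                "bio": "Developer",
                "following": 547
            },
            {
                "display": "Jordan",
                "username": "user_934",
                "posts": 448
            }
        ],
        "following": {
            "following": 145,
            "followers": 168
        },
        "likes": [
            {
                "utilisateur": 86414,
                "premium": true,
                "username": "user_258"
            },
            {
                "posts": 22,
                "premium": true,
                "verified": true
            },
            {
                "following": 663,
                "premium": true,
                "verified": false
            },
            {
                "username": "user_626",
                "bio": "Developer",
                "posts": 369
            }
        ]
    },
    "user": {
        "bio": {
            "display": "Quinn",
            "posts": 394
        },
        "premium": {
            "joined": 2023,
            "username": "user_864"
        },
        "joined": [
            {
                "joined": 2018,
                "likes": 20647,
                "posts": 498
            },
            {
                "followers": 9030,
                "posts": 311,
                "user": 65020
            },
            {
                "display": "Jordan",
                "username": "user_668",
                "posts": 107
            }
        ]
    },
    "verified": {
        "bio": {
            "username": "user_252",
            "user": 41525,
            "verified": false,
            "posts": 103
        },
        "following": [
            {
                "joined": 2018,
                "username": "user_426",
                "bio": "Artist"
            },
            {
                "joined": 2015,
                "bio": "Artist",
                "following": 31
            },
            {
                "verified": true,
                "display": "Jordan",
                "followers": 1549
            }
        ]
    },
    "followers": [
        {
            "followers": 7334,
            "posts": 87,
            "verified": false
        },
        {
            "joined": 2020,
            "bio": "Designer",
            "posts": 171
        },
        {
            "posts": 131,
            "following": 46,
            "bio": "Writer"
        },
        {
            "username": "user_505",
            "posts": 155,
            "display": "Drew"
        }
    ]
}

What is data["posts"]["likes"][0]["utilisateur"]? 86414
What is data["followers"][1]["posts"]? 171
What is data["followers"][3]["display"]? "Drew"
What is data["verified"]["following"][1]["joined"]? 2015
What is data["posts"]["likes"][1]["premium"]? True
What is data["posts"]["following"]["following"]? 145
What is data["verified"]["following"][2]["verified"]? True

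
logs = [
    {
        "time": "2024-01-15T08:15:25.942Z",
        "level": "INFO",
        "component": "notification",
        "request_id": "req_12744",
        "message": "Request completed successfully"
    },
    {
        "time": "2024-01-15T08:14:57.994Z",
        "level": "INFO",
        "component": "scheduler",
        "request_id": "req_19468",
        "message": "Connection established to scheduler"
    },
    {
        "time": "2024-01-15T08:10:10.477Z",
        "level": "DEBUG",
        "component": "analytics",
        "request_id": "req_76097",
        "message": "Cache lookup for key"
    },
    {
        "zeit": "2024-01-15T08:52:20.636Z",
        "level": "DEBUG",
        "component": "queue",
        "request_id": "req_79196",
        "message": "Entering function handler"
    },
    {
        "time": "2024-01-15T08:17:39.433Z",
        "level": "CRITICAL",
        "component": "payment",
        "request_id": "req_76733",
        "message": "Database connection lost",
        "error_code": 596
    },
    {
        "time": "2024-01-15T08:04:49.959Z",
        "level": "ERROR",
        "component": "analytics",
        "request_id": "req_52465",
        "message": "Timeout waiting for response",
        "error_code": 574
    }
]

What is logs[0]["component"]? "notification"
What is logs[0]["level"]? "INFO"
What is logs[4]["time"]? "2024-01-15T08:17:39.433Z"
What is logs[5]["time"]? "2024-01-15T08:04:49.959Z"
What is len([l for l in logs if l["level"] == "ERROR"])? 1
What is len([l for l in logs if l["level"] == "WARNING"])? 0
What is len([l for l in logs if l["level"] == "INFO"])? 2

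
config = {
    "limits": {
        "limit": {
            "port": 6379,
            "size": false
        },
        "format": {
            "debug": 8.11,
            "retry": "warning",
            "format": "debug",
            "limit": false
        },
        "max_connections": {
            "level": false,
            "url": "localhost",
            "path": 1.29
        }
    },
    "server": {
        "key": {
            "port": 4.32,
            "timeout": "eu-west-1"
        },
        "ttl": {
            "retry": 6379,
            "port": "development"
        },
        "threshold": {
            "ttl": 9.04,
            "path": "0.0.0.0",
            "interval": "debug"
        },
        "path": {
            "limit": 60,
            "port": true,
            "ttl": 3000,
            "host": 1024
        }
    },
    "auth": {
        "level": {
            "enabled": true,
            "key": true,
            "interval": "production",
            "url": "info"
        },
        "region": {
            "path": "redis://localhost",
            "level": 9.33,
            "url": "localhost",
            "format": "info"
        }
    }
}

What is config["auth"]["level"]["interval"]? "production"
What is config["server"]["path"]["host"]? 1024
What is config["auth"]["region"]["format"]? "info"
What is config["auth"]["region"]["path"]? "redis://localhost"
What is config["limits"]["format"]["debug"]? 8.11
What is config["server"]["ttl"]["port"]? "development"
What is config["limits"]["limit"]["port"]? 6379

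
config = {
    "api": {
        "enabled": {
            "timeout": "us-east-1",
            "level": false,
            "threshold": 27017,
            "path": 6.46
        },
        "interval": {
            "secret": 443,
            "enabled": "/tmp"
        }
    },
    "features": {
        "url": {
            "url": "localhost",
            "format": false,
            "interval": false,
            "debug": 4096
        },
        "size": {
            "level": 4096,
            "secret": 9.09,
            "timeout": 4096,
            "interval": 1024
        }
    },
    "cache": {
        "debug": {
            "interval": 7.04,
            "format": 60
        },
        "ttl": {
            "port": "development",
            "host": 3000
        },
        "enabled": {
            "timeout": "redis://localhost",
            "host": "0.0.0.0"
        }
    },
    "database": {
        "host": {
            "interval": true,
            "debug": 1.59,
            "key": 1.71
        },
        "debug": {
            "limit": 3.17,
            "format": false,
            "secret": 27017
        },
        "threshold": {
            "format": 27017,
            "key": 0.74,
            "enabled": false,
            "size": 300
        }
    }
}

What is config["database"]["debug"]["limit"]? 3.17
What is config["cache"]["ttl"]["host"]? 3000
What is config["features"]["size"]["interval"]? 1024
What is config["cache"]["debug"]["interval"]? 7.04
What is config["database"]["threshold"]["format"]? 27017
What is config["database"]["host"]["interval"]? True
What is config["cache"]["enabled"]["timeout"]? "redis://localhost"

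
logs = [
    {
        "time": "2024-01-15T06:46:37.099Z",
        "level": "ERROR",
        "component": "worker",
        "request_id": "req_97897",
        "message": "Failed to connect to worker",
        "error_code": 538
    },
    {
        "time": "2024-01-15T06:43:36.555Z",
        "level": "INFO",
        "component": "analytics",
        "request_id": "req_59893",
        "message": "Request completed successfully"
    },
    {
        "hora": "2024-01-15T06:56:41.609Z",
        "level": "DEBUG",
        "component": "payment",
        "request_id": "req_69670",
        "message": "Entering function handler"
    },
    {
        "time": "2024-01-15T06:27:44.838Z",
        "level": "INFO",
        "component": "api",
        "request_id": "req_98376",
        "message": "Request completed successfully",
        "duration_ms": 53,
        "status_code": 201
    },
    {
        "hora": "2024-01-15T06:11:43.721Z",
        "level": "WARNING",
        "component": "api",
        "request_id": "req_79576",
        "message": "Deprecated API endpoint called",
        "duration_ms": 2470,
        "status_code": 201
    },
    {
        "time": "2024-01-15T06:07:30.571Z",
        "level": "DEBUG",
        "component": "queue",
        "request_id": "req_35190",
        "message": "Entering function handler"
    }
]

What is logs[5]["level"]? "DEBUG"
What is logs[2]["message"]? "Entering function handler"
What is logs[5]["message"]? "Entering function handler"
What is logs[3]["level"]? "INFO"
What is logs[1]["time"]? "2024-01-15T06:43:36.555Z"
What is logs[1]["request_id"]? "req_59893"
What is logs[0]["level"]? "ERROR"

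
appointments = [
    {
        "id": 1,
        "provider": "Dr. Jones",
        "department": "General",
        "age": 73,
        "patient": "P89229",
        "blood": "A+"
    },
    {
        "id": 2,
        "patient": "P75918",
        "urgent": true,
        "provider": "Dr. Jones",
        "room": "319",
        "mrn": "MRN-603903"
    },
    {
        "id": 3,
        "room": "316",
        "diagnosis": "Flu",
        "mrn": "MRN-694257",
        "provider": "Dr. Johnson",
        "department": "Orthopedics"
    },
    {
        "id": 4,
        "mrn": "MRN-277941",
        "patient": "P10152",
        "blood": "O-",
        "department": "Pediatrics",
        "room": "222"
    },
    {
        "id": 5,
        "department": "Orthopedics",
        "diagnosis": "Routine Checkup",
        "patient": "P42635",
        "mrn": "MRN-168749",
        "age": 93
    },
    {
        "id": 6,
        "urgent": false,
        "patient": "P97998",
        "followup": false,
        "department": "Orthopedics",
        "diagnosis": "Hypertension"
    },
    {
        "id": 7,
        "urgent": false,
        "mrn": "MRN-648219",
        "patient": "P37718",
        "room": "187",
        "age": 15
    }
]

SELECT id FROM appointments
[1, 2, 3, 4, 5, 6, 7]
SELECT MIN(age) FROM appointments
15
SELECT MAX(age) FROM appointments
93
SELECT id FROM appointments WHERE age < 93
[1, 7]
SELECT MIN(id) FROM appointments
1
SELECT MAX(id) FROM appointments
7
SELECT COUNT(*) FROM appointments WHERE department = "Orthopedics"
3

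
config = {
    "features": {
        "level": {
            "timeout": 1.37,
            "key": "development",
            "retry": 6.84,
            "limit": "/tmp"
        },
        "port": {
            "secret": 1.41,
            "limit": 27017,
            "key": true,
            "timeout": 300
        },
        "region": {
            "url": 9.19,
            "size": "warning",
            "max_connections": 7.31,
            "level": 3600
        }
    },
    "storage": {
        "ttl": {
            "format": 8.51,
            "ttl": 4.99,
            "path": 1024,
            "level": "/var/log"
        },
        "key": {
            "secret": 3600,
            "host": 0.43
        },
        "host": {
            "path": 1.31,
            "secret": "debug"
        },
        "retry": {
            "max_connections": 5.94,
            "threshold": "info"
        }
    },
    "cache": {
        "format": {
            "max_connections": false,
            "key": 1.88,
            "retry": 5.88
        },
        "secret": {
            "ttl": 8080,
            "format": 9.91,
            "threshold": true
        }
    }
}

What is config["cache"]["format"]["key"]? 1.88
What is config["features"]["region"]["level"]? 3600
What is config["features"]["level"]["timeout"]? 1.37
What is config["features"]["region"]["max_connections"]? 7.31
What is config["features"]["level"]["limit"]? "/tmp"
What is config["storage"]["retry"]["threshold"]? "info"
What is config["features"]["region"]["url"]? 9.19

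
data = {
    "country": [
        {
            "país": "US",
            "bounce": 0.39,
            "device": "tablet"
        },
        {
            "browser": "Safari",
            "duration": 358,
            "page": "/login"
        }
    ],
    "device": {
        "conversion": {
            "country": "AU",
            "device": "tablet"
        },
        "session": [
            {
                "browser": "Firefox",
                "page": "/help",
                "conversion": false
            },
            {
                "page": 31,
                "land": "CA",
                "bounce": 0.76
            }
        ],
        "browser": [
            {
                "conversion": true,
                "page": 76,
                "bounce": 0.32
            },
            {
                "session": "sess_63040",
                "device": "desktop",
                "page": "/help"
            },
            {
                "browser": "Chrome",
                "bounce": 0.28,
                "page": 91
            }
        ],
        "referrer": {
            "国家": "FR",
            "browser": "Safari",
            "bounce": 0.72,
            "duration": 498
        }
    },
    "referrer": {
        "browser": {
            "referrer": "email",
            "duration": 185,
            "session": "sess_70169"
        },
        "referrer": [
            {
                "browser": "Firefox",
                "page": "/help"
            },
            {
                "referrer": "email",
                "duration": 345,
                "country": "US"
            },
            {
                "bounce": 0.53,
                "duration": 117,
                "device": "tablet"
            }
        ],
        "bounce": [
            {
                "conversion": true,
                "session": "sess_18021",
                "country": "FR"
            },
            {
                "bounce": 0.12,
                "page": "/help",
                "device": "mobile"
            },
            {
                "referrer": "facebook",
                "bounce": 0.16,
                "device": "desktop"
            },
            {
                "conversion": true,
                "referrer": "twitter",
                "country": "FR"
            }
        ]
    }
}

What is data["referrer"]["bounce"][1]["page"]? "/help"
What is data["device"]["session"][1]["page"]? 31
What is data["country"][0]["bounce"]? 0.39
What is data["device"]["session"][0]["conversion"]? False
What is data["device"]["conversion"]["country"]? "AU"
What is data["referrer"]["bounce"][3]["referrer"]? "twitter"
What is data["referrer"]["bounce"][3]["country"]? "FR"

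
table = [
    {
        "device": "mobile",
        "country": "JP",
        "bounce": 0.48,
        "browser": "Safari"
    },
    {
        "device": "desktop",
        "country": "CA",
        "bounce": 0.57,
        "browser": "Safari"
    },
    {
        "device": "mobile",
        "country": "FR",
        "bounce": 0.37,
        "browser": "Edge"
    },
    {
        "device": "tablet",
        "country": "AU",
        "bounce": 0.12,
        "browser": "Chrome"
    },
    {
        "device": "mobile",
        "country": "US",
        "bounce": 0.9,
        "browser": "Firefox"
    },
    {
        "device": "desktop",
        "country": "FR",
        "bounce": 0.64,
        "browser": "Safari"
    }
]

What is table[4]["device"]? "mobile"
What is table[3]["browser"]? "Chrome"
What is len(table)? 6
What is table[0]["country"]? "JP"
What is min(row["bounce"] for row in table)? 0.12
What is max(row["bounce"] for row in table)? 0.9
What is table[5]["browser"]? "Safari"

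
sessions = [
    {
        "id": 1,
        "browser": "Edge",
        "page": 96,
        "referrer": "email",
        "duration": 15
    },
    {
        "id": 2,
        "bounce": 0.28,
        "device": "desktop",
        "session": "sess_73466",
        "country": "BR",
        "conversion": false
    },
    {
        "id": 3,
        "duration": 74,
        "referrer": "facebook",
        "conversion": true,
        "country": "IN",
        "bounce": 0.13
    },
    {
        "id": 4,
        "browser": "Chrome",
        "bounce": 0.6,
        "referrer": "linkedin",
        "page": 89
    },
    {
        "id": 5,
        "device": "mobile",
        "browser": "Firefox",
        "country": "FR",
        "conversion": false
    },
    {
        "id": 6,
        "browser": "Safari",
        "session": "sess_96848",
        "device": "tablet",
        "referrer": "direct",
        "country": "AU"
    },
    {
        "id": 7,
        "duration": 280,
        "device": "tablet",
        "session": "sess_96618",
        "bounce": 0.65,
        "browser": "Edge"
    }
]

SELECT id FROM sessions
[1, 2, 3, 4, 5, 6, 7]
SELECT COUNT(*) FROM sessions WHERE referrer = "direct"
1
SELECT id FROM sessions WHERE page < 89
[]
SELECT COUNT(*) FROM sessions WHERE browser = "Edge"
2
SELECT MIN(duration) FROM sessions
15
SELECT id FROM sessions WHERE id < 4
[1, 2, 3]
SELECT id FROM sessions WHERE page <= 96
[1, 4]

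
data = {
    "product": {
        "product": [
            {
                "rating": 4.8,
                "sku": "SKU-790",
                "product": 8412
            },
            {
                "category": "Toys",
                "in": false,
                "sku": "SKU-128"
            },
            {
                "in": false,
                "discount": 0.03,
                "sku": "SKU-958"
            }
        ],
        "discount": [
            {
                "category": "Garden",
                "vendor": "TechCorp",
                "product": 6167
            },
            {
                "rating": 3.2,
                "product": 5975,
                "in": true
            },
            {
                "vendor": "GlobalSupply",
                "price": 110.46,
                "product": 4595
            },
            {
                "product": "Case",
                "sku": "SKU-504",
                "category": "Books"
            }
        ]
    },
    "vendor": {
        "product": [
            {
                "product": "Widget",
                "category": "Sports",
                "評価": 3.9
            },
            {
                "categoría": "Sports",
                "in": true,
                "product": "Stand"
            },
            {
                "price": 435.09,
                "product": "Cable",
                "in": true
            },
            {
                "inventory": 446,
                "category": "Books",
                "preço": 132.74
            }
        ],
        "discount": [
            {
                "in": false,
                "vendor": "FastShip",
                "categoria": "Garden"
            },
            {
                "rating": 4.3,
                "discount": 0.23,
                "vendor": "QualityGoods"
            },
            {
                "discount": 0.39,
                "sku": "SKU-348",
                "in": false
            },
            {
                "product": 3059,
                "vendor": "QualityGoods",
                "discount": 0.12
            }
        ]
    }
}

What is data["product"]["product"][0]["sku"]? "SKU-790"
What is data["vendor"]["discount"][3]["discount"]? 0.12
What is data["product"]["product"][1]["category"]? "Toys"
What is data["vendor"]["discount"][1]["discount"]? 0.23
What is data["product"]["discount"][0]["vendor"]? "TechCorp"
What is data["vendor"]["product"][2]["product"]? "Cable"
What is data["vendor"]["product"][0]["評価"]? 3.9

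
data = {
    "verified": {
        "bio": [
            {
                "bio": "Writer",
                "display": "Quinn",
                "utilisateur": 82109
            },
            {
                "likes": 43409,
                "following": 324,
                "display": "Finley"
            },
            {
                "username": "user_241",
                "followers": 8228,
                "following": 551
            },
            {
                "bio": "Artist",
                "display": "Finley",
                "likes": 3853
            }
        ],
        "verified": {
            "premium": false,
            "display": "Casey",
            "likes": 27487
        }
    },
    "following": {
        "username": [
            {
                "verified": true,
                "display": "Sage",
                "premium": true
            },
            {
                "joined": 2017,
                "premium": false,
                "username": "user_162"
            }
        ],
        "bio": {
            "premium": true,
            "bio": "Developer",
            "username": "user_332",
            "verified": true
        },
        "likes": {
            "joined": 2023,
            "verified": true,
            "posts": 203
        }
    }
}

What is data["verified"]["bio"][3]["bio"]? "Artist"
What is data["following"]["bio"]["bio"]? "Developer"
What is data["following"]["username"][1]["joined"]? 2017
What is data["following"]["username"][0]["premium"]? True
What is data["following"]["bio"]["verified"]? True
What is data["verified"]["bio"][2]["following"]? 551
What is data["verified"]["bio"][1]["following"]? 324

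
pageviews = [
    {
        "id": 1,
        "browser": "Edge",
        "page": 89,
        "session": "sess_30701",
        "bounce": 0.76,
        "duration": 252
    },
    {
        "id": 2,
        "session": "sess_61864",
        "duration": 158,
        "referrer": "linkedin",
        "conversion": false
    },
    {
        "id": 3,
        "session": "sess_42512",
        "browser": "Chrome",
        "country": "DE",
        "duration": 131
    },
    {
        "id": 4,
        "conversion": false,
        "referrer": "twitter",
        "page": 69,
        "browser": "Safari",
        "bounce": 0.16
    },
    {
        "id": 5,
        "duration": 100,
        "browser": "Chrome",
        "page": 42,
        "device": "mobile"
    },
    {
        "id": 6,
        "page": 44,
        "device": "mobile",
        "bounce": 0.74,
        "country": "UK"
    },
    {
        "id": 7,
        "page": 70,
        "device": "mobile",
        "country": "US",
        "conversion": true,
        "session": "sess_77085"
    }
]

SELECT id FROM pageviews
[1, 2, 3, 4, 5, 6, 7]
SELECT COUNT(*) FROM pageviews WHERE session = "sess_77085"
1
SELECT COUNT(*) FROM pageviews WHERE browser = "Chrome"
2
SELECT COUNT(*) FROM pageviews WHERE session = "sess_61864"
1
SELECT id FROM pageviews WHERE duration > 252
[]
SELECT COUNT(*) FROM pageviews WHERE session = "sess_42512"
1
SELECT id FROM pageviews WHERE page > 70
[1]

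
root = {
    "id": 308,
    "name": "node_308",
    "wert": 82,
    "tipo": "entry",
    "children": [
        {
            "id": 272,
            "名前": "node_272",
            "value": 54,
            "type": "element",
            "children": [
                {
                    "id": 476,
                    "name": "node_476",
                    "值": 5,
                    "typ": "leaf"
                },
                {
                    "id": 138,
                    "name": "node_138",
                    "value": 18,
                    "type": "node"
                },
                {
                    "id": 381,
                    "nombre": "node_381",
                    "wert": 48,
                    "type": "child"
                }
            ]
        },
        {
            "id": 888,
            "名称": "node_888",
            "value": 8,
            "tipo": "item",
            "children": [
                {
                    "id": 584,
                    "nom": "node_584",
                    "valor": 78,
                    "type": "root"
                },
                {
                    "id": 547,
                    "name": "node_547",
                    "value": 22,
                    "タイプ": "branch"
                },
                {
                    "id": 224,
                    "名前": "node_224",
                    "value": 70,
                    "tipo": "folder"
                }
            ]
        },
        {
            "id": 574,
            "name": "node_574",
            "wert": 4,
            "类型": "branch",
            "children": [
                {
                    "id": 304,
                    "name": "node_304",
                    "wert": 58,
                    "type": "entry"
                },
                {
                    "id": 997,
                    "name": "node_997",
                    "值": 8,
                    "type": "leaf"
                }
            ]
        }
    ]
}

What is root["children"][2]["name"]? "node_574"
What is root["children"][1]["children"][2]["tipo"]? "folder"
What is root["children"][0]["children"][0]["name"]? "node_476"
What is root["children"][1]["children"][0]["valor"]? 78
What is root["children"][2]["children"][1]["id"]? 997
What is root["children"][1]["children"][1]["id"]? 547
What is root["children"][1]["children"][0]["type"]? "root"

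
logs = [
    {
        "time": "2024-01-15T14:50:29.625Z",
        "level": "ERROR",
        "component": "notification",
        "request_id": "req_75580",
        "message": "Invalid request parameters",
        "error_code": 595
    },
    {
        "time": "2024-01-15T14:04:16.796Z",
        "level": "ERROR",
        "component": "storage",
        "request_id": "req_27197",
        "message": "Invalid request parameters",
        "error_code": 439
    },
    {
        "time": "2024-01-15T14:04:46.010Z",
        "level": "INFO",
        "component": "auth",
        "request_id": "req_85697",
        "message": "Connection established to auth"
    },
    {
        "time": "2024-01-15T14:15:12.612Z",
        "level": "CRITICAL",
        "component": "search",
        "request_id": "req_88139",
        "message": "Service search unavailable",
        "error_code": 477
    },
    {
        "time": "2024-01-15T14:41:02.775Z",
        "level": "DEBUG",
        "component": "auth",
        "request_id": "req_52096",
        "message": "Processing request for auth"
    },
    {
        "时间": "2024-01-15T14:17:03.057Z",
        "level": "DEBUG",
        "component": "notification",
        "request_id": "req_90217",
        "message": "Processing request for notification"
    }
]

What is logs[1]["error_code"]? 439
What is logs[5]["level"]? "DEBUG"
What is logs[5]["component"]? "notification"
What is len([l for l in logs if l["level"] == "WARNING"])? 0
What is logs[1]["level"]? "ERROR"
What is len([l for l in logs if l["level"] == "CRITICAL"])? 1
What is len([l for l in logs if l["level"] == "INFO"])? 1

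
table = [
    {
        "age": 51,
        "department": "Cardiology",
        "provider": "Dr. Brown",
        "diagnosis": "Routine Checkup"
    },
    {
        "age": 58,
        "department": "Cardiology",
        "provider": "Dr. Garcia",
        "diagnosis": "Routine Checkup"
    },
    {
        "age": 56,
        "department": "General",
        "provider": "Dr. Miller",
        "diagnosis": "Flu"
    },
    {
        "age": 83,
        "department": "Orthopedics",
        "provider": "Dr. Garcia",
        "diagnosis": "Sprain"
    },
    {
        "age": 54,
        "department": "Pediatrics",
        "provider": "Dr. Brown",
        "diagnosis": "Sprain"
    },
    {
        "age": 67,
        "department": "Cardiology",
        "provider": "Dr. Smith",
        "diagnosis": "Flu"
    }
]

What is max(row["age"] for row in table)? 83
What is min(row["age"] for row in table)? 51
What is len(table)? 6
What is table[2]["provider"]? "Dr. Miller"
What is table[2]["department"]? "General"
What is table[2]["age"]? 56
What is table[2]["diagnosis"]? "Flu"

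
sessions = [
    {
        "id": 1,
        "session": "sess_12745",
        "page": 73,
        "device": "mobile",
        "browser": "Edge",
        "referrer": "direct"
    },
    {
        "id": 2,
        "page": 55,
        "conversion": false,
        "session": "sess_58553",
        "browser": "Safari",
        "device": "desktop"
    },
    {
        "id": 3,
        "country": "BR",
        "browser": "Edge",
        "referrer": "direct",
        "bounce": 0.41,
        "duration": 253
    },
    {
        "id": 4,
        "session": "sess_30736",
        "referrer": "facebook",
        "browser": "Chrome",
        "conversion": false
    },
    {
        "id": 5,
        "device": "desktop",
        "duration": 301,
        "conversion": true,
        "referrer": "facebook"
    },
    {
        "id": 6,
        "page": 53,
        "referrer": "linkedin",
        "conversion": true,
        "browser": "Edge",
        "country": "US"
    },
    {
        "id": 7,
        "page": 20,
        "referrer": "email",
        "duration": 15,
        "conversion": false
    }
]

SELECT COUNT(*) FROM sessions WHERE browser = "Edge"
3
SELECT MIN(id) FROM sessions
1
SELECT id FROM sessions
[1, 2, 3, 4, 5, 6, 7]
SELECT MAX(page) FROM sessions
73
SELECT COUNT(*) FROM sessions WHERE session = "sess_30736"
1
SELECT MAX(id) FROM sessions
7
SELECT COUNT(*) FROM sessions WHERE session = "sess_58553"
1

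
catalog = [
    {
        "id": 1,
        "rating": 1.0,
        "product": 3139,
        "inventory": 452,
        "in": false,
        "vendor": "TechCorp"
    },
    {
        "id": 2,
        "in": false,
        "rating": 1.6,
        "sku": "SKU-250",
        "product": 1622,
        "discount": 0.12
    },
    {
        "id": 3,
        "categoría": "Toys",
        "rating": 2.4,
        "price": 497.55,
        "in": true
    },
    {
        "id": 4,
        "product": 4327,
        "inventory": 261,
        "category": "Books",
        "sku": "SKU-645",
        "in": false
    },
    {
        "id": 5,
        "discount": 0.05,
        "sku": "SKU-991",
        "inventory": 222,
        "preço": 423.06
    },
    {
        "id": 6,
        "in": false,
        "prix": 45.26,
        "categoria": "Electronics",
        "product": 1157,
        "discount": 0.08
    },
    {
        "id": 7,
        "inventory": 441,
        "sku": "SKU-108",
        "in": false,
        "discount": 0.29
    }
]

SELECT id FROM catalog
[1, 2, 3, 4, 5, 6, 7]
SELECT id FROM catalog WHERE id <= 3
[1, 2, 3]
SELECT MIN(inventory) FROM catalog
222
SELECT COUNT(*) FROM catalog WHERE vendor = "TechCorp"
1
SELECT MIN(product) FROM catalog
1157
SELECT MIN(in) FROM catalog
False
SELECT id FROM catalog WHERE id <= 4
[1, 2, 3, 4]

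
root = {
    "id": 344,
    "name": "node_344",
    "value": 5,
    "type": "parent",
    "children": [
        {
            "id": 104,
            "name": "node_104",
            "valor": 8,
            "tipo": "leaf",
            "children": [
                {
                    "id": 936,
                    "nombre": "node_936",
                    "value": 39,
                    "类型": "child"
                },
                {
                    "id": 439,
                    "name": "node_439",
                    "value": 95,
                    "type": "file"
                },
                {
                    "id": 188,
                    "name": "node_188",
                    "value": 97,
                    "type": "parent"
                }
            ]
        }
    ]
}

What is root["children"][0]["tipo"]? "leaf"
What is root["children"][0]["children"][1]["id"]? 439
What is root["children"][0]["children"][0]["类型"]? "child"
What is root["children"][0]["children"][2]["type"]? "parent"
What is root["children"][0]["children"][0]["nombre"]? "node_936"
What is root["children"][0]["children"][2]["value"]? 97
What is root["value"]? 5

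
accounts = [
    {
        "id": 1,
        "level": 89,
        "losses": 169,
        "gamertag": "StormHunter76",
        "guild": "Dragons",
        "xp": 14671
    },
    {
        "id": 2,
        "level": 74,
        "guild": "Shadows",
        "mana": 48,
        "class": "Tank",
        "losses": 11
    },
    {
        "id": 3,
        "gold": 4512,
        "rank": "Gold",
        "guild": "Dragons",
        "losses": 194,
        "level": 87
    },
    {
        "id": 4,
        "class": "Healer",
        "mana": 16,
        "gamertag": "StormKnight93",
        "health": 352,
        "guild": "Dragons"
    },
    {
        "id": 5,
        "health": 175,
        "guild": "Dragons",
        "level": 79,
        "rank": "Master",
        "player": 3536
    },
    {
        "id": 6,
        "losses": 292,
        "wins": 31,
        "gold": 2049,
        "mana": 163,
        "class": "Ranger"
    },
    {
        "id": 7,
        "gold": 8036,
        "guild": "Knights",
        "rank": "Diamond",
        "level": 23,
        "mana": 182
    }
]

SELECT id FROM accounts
[1, 2, 3, 4, 5, 6, 7]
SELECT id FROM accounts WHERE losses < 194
[1, 2]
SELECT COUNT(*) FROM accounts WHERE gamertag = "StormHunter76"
1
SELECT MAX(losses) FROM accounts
292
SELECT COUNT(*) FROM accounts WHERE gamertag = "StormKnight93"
1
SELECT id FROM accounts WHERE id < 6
[1, 2, 3, 4, 5]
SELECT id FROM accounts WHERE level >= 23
[1, 2, 3, 5, 7]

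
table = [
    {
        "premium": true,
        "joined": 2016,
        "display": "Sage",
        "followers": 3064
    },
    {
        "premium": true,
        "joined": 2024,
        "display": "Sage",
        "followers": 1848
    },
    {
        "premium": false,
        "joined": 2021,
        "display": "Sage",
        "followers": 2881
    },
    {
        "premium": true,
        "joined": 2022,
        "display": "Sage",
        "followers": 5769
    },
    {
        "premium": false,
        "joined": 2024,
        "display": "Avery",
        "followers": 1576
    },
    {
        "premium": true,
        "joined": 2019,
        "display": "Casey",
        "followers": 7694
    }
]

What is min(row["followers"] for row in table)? 1576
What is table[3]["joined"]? 2022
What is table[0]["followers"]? 3064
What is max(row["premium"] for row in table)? True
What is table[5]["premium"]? True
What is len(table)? 6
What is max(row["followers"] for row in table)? 7694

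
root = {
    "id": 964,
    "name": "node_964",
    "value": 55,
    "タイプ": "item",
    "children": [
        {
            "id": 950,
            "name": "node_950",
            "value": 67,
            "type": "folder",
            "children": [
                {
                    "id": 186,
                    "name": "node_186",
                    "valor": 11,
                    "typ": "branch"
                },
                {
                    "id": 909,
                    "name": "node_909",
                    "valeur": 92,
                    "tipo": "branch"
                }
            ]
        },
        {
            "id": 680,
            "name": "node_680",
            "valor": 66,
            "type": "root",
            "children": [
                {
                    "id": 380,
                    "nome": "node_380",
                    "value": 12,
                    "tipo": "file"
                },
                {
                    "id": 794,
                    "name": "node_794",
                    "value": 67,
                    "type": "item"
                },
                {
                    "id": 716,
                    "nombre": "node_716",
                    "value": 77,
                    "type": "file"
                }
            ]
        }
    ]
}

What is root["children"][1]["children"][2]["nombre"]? "node_716"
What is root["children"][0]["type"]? "folder"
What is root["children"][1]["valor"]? 66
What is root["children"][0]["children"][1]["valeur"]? 92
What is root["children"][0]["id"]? 950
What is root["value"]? 55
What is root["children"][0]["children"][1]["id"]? 909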